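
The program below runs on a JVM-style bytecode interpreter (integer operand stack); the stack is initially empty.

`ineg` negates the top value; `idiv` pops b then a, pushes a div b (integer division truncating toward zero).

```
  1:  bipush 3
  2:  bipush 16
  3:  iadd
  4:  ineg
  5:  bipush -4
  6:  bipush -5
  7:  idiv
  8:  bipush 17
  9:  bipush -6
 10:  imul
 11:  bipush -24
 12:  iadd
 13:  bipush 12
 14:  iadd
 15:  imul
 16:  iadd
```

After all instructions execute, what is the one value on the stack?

-19

bipush 3   → 3
bipush 16  → 3 16
iadd       → 19
ineg       → -19
bipush -4  → -19 -4
bipush -5  → -19 -4 -5
idiv       → -19 0
bipush 17  → -19 0 17
bipush -6  → -19 0 17 -6
imul       → -19 0 -102
bipush -24 → -19 0 -102 -24
iadd       → -19 0 -126
bipush 12  → -19 0 -126 12
iadd       → -19 0 -114
imul       → -19 0
iadd       → -19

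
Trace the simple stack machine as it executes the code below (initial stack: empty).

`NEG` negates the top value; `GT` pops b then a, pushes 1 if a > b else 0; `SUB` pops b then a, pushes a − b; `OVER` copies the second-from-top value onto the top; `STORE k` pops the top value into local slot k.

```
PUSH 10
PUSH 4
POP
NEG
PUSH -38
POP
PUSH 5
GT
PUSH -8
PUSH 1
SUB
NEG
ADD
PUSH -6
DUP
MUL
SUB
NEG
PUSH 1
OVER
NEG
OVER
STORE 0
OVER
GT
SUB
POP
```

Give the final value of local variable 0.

1

PUSH 10  : [10]
PUSH 4   : [10, 4]
POP      : [10]
NEG      : [-10]
PUSH -38 : [-10, -38]
POP      : [-10]
PUSH 5   : [-10, 5]
GT       : [0]
PUSH -8  : [0, -8]
PUSH 1   : [0, -8, 1]
SUB      : [0, -9]
NEG      : [0, 9]
ADD      : [9]
PUSH -6  : [9, -6]
DUP      : [9, -6, -6]
MUL      : [9, 36]
SUB      : [-27]
NEG      : [27]
PUSH 1   : [27, 1]
OVER     : [27, 1, 27]
NEG      : [27, 1, -27]
OVER     : [27, 1, -27, 1]
STORE 0  : [27, 1, -27]
OVER     : [27, 1, -27, 1]
GT       : [27, 1, 0]
SUB      : [27, 1]
POP      : [27]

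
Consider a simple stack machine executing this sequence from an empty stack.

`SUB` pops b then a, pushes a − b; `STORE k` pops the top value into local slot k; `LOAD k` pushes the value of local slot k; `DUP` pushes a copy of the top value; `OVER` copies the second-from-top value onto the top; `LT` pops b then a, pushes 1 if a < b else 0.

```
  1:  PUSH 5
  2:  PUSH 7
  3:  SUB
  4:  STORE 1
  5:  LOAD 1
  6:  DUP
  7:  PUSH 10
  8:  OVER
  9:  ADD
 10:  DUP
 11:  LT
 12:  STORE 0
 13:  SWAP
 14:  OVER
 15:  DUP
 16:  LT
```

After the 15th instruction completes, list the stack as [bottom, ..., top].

PUSH 5   [5]
PUSH 7   [5, 7]
SUB      [-2]
STORE 1  []
LOAD 1   [-2]
DUP      [-2, -2]
PUSH 10  [-2, -2, 10]
OVER     [-2, -2, 10, -2]
ADD      [-2, -2, 8]
DUP      [-2, -2, 8, 8]
LT       [-2, -2, 0]
STORE 0  [-2, -2]
SWAP     [-2, -2]
OVER     [-2, -2, -2]
DUP      [-2, -2, -2, -2]

[-2, -2, -2, -2]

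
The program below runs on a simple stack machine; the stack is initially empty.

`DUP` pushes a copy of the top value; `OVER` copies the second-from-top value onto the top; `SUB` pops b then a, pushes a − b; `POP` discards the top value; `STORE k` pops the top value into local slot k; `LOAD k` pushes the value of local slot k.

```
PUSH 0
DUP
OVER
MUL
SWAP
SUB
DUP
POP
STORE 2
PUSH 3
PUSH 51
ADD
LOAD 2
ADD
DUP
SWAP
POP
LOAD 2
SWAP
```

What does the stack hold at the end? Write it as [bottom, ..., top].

[0, 54]

PUSH 0  : [0]
DUP     : [0, 0]
OVER    : [0, 0, 0]
MUL     : [0, 0]
SWAP    : [0, 0]
SUB     : [0]
DUP     : [0, 0]
POP     : [0]
STORE 2 : []
PUSH 3  : [3]
PUSH 51 : [3, 51]
ADD     : [54]
LOAD 2  : [54, 0]
ADD     : [54]
DUP     : [54, 54]
SWAP    : [54, 54]
POP     : [54]
LOAD 2  : [54, 0]
SWAP    : [0, 54]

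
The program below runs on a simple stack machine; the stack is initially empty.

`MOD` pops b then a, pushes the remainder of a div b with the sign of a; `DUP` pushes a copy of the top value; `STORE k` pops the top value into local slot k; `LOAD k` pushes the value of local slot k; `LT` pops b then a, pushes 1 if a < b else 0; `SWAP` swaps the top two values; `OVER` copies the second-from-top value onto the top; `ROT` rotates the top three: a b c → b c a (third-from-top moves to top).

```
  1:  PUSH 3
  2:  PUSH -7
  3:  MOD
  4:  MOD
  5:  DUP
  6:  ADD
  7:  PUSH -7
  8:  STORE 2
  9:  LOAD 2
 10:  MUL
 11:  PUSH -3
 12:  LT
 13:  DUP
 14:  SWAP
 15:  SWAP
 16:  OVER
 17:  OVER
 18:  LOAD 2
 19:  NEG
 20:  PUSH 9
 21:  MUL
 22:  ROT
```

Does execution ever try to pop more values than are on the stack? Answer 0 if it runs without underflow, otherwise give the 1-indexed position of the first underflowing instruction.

4

PUSH 3  : [3]
PUSH -7 : [3, -7]
MOD     : [3]
MOD  — needs 2 operands, stack has 1 → underflow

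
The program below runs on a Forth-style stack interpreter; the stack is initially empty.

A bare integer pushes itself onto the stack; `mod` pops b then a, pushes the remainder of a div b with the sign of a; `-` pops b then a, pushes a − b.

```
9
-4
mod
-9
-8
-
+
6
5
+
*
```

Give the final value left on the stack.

9   → 9
-4  → 9 -4
mod → 1
-9  → 1 -9
-8  → 1 -9 -8
-   → 1 -1
+   → 0
6   → 0 6
5   → 0 6 5
+   → 0 11
*   → 0

0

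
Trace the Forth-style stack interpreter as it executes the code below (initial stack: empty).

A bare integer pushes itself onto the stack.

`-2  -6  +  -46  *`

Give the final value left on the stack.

-2  : -2
-6  : -2 -6
+   : -8
-46 : -8 -46
*   : 368

368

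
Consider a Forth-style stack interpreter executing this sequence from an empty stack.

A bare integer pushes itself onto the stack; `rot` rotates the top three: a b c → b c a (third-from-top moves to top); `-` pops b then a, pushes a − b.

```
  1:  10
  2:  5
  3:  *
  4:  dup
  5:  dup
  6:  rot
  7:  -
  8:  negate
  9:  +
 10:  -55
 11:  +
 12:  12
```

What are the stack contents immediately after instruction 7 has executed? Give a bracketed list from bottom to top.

[50, 0]

10  : 10
5   : 10 5
*   : 50
dup : 50 50
dup : 50 50 50
rot : 50 50 50
-   : 50 0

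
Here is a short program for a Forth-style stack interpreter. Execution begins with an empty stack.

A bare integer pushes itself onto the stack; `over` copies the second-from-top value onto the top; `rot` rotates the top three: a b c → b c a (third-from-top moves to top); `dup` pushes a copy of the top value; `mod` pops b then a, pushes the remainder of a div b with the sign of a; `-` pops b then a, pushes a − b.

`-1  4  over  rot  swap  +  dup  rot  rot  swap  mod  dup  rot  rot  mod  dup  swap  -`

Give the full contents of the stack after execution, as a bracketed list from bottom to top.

[-2, 0]

-1   : -1
4    : -1 4
over : -1 4 -1
rot  : 4 -1 -1
swap : 4 -1 -1
+    : 4 -2
dup  : 4 -2 -2
rot  : -2 -2 4
rot  : -2 4 -2
swap : -2 -2 4
mod  : -2 -2
dup  : -2 -2 -2
rot  : -2 -2 -2
rot  : -2 -2 -2
mod  : -2 0
dup  : -2 0 0
swap : -2 0 0
-    : -2 0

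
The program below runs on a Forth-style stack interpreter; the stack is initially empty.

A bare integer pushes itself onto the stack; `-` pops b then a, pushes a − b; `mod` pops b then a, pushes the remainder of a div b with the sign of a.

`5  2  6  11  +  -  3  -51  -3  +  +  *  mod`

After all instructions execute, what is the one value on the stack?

5

5   → 5
2   → 5 2
6   → 5 2 6
11  → 5 2 6 11
+   → 5 2 17
-   → 5 -15
3   → 5 -15 3
-51 → 5 -15 3 -51
-3  → 5 -15 3 -51 -3
+   → 5 -15 3 -54
+   → 5 -15 -51
*   → 5 765
mod → 5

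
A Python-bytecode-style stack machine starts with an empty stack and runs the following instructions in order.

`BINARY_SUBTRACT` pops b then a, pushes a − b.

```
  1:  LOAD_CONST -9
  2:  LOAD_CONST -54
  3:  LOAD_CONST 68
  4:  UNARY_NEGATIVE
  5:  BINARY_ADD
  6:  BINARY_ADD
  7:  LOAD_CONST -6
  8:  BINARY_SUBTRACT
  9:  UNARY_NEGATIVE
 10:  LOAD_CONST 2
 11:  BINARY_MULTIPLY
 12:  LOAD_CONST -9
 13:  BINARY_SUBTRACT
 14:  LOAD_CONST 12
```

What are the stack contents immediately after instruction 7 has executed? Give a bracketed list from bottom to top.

[-131, -6]

LOAD_CONST -9  : [-9]
LOAD_CONST -54 : [-9, -54]
LOAD_CONST 68  : [-9, -54, 68]
UNARY_NEGATIVE : [-9, -54, -68]
BINARY_ADD     : [-9, -122]
BINARY_ADD     : [-131]
LOAD_CONST -6  : [-131, -6]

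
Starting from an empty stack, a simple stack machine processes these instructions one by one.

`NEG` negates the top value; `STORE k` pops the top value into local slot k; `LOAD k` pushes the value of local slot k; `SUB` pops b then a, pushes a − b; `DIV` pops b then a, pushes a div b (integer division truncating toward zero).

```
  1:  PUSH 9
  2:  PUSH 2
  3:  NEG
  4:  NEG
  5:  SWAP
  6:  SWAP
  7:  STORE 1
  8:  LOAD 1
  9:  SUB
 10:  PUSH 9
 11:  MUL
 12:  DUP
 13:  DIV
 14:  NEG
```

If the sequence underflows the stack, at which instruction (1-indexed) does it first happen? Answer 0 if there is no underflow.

0

PUSH 9  : 9
PUSH 2  : 9 2
NEG     : 9 -2
NEG     : 9 2
SWAP    : 2 9
SWAP    : 9 2
STORE 1 : 9
LOAD 1  : 9 2
SUB     : 7
PUSH 9  : 7 9
MUL     : 63
DUP     : 63 63
DIV     : 1
NEG     : -1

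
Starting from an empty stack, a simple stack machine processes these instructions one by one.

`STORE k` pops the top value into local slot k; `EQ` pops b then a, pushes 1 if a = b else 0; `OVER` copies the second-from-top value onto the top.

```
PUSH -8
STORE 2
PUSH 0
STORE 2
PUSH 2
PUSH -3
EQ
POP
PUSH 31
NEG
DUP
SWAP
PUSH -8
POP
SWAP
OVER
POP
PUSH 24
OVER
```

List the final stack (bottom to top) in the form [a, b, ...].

[-31, -31, 24, -31]

PUSH -8  -8
STORE 2  (empty)
PUSH 0   0
STORE 2  (empty)
PUSH 2   2
PUSH -3  2 -3
EQ       0
POP      (empty)
PUSH 31  31
NEG      -31
DUP      -31 -31
SWAP     -31 -31
PUSH -8  -31 -31 -8
POP      -31 -31
SWAP     -31 -31
OVER     -31 -31 -31
POP      -31 -31
PUSH 24  -31 -31 24
OVER     -31 -31 24 -31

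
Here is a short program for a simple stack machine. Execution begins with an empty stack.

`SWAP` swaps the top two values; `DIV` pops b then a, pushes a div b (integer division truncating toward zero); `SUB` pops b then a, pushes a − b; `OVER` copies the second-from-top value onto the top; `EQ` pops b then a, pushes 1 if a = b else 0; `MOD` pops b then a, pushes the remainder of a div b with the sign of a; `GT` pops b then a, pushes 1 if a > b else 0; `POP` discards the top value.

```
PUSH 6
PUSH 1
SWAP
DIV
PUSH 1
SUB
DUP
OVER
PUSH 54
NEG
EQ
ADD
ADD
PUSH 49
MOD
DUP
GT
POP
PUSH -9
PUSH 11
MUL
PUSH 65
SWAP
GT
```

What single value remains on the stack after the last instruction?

PUSH 6  → 6
PUSH 1  → 6 1
SWAP    → 1 6
DIV     → 0
PUSH 1  → 0 1
SUB     → -1
DUP     → -1 -1
OVER    → -1 -1 -1
PUSH 54 → -1 -1 -1 54
NEG     → -1 -1 -1 -54
EQ      → -1 -1 0
ADD     → -1 -1
ADD     → -2
PUSH 49 → -2 49
MOD     → -2
DUP     → -2 -2
GT      → 0
POP     → (empty)
PUSH -9 → -9
PUSH 11 → -9 11
MUL     → -99
PUSH 65 → -99 65
SWAP    → 65 -99
GT      → 1

1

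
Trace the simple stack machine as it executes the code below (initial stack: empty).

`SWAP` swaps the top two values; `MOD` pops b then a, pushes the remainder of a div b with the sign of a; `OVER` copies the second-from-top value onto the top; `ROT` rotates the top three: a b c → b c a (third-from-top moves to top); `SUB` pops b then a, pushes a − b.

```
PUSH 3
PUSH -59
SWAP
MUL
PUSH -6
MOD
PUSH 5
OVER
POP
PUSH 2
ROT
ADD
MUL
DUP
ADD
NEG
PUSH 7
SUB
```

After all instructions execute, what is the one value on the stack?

3

PUSH 3   : [3]
PUSH -59 : [3, -59]
SWAP     : [-59, 3]
MUL      : [-177]
PUSH -6  : [-177, -6]
MOD      : [-3]
PUSH 5   : [-3, 5]
OVER     : [-3, 5, -3]
POP      : [-3, 5]
PUSH 2   : [-3, 5, 2]
ROT      : [5, 2, -3]
ADD      : [5, -1]
MUL      : [-5]
DUP      : [-5, -5]
ADD      : [-10]
NEG      : [10]
PUSH 7   : [10, 7]
SUB      : [3]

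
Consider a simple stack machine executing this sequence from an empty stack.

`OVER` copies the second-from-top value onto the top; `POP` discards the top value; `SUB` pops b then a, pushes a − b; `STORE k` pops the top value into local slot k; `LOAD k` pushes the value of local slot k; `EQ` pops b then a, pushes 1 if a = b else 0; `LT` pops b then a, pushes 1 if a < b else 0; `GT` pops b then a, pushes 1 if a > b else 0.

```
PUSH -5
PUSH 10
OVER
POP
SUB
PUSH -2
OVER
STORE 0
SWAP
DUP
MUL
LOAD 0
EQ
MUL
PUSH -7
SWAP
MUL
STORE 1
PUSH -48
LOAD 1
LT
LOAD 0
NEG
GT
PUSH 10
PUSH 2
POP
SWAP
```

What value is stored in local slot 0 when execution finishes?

-15

PUSH -5  -> -5
PUSH 10  -> -5 10
OVER     -> -5 10 -5
POP      -> -5 10
SUB      -> -15
PUSH -2  -> -15 -2
OVER     -> -15 -2 -15
STORE 0  -> -15 -2
SWAP     -> -2 -15
DUP      -> -2 -15 -15
MUL      -> -2 225
LOAD 0   -> -2 225 -15
EQ       -> -2 0
MUL      -> 0
PUSH -7  -> 0 -7
SWAP     -> -7 0
MUL      -> 0
STORE 1  -> (empty)
PUSH -48 -> -48
LOAD 1   -> -48 0
LT       -> 1
LOAD 0   -> 1 -15
NEG      -> 1 15
GT       -> 0
PUSH 10  -> 0 10
PUSH 2   -> 0 10 2
POP      -> 0 10
SWAP     -> 10 0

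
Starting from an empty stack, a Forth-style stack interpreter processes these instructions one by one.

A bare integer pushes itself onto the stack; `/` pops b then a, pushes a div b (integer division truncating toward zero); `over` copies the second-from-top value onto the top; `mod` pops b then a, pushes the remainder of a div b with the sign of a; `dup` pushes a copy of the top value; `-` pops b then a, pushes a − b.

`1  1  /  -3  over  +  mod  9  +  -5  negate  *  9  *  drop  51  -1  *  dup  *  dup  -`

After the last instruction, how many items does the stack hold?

1       [1]
1       [1, 1]
/       [1]
-3      [1, -3]
over    [1, -3, 1]
+       [1, -2]
mod     [1]
9       [1, 9]
+       [10]
-5      [10, -5]
negate  [10, 5]
*       [50]
9       [50, 9]
*       [450]
drop    []
51      [51]
-1      [51, -1]
*       [-51]
dup     [-51, -51]
*       [2601]
dup     [2601, 2601]
-       [0]

1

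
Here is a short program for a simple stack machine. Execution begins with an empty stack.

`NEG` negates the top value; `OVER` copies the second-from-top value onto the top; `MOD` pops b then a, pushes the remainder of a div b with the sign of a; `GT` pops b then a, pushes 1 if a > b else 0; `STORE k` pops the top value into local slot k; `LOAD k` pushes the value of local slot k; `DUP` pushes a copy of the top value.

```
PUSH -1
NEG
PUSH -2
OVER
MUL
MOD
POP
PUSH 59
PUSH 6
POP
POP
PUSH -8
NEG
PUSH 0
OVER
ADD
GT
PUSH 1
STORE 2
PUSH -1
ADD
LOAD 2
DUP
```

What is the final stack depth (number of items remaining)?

PUSH -1 -> [-1]
NEG     -> [1]
PUSH -2 -> [1, -2]
OVER    -> [1, -2, 1]
MUL     -> [1, -2]
MOD     -> [1]
POP     -> []
PUSH 59 -> [59]
PUSH 6  -> [59, 6]
POP     -> [59]
POP     -> []
PUSH -8 -> [-8]
NEG     -> [8]
PUSH 0  -> [8, 0]
OVER    -> [8, 0, 8]
ADD     -> [8, 8]
GT      -> [0]
PUSH 1  -> [0, 1]
STORE 2 -> [0]
PUSH -1 -> [0, -1]
ADD     -> [-1]
LOAD 2  -> [-1, 1]
DUP     -> [-1, 1, 1]

3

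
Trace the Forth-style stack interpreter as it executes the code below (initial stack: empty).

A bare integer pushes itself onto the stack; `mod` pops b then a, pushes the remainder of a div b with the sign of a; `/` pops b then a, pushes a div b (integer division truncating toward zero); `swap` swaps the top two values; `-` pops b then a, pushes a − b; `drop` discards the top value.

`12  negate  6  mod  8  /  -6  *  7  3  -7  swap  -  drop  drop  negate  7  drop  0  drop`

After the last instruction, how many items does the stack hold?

1

12     -> [12]
negate -> [-12]
6      -> [-12, 6]
mod    -> [0]
8      -> [0, 8]
/      -> [0]
-6     -> [0, -6]
*      -> [0]
7      -> [0, 7]
3      -> [0, 7, 3]
-7     -> [0, 7, 3, -7]
swap   -> [0, 7, -7, 3]
-      -> [0, 7, -10]
drop   -> [0, 7]
drop   -> [0]
negate -> [0]
7      -> [0, 7]
drop   -> [0]
0      -> [0, 0]
drop   -> [0]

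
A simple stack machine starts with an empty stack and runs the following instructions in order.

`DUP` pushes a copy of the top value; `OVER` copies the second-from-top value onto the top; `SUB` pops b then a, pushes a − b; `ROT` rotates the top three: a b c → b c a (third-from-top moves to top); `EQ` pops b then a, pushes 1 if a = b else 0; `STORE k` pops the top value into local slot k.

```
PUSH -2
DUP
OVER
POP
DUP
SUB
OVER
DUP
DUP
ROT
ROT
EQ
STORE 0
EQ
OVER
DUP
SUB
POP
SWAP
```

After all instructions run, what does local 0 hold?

PUSH -2 → -2
DUP     → -2 -2
OVER    → -2 -2 -2
POP     → -2 -2
DUP     → -2 -2 -2
SUB     → -2 0
OVER    → -2 0 -2
DUP     → -2 0 -2 -2
DUP     → -2 0 -2 -2 -2
ROT     → -2 0 -2 -2 -2
ROT     → -2 0 -2 -2 -2
EQ      → -2 0 -2 1
STORE 0 → -2 0 -2
EQ      → -2 0
OVER    → -2 0 -2
DUP     → -2 0 -2 -2
SUB     → -2 0 0
POP     → -2 0
SWAP    → 0 -2

1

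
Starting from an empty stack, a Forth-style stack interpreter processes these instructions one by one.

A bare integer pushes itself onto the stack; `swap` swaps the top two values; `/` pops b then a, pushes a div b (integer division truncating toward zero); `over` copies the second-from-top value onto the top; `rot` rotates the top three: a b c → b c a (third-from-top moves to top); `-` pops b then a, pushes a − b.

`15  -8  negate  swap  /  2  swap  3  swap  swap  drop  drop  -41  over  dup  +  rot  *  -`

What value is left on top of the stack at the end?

15      15
-8      15 -8
negate  15 8
swap    8 15
/       0
2       0 2
swap    2 0
3       2 0 3
swap    2 3 0
swap    2 0 3
drop    2 0
drop    2
-41     2 -41
over    2 -41 2
dup     2 -41 2 2
+       2 -41 4
rot     -41 4 2
*       -41 8
-       -49

-49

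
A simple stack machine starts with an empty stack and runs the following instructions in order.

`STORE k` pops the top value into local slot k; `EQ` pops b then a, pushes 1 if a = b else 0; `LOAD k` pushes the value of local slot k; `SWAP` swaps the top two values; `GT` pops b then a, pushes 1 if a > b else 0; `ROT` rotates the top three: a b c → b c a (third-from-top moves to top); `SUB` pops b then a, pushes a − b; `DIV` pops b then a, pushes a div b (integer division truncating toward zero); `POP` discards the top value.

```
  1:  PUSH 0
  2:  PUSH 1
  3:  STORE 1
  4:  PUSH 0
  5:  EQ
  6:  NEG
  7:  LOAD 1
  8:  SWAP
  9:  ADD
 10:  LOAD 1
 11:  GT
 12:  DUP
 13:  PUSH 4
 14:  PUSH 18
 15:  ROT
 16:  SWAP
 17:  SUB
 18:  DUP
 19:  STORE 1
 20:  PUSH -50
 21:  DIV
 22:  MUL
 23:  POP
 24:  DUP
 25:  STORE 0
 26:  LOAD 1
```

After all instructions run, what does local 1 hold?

-18

PUSH 0   → 0
PUSH 1   → 0 1
STORE 1  → 0
PUSH 0   → 0 0
EQ       → 1
NEG      → -1
LOAD 1   → -1 1
SWAP     → 1 -1
ADD      → 0
LOAD 1   → 0 1
GT       → 0
DUP      → 0 0
PUSH 4   → 0 0 4
PUSH 18  → 0 0 4 18
ROT      → 0 4 18 0
SWAP     → 0 4 0 18
SUB      → 0 4 -18
DUP      → 0 4 -18 -18
STORE 1  → 0 4 -18
PUSH -50 → 0 4 -18 -50
DIV      → 0 4 0
MUL      → 0 0
POP      → 0
DUP      → 0 0
STORE 0  → 0
LOAD 1   → 0 -18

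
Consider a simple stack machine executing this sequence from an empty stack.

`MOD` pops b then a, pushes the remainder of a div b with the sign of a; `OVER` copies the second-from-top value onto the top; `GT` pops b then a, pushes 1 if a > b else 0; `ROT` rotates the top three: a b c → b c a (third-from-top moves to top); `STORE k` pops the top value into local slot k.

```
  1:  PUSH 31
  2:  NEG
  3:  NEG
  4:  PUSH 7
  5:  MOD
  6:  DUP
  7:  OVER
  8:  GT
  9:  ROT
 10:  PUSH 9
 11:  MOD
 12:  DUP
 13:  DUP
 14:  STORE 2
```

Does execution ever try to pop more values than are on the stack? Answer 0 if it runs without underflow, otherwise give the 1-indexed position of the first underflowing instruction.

PUSH 31  31
NEG      -31
NEG      31
PUSH 7   31 7
MOD      3
DUP      3 3
OVER     3 3 3
GT       3 0
ROT  — needs 3 operands, stack has 2 → underflow

9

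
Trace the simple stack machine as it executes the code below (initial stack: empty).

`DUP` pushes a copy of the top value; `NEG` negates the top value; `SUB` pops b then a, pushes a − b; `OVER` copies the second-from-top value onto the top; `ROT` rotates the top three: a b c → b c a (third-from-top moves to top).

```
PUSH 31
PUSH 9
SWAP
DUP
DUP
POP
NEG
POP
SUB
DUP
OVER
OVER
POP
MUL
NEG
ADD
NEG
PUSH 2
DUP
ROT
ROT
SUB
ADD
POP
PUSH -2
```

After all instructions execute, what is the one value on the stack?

-2

PUSH 31  31
PUSH 9   31 9
SWAP     9 31
DUP      9 31 31
DUP      9 31 31 31
POP      9 31 31
NEG      9 31 -31
POP      9 31
SUB      -22
DUP      -22 -22
OVER     -22 -22 -22
OVER     -22 -22 -22 -22
POP      -22 -22 -22
MUL      -22 484
NEG      -22 -484
ADD      -506
NEG      506
PUSH 2   506 2
DUP      506 2 2
ROT      2 2 506
ROT      2 506 2
SUB      2 504
ADD      506
POP      (empty)
PUSH -2  -2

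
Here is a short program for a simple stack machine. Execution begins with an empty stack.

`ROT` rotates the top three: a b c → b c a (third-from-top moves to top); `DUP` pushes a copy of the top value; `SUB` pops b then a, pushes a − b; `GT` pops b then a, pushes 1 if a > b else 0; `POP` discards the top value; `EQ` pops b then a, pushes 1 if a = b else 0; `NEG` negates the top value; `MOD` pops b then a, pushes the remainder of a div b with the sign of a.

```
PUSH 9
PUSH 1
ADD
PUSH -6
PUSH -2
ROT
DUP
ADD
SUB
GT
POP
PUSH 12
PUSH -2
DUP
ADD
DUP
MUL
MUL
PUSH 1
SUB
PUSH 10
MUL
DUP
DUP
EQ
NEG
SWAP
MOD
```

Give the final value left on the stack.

PUSH 9  : [9]
PUSH 1  : [9, 1]
ADD     : [10]
PUSH -6 : [10, -6]
PUSH -2 : [10, -6, -2]
ROT     : [-6, -2, 10]
DUP     : [-6, -2, 10, 10]
ADD     : [-6, -2, 20]
SUB     : [-6, -22]
GT      : [1]
POP     : []
PUSH 12 : [12]
PUSH -2 : [12, -2]
DUP     : [12, -2, -2]
ADD     : [12, -4]
DUP     : [12, -4, -4]
MUL     : [12, 16]
MUL     : [192]
PUSH 1  : [192, 1]
SUB     : [191]
PUSH 10 : [191, 10]
MUL     : [1910]
DUP     : [1910, 1910]
DUP     : [1910, 1910, 1910]
EQ      : [1910, 1]
NEG     : [1910, -1]
SWAP    : [-1, 1910]
MOD     : [-1]

-1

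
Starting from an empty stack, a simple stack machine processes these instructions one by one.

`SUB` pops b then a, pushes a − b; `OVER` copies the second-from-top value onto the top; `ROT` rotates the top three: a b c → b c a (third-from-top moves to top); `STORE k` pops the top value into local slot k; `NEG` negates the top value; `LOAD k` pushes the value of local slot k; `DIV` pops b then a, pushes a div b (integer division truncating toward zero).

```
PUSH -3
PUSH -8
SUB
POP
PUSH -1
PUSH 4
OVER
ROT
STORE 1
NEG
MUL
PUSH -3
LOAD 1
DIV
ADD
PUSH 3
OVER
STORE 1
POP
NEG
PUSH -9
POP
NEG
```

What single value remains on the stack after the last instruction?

PUSH -3 → -3
PUSH -8 → -3 -8
SUB     → 5
POP     → (empty)
PUSH -1 → -1
PUSH 4  → -1 4
OVER    → -1 4 -1
ROT     → 4 -1 -1
STORE 1 → 4 -1
NEG     → 4 1
MUL     → 4
PUSH -3 → 4 -3
LOAD 1  → 4 -3 -1
DIV     → 4 3
ADD     → 7
PUSH 3  → 7 3
OVER    → 7 3 7
STORE 1 → 7 3
POP     → 7
NEG     → -7
PUSH -9 → -7 -9
POP     → -7
NEG     → 7

7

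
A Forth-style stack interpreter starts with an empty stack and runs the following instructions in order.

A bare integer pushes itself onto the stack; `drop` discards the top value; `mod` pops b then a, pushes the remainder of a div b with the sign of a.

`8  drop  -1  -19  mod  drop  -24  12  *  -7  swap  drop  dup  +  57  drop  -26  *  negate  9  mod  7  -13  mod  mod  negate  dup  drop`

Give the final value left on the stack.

8       [8]
drop    []
-1      [-1]
-19     [-1, -19]
mod     [-1]
drop    []
-24     [-24]
12      [-24, 12]
*       [-288]
-7      [-288, -7]
swap    [-7, -288]
drop    [-7]
dup     [-7, -7]
+       [-14]
57      [-14, 57]
drop    [-14]
-26     [-14, -26]
*       [364]
negate  [-364]
9       [-364, 9]
mod     [-4]
7       [-4, 7]
-13     [-4, 7, -13]
mod     [-4, 7]
mod     [-4]
negate  [4]
dup     [4, 4]
drop    [4]

4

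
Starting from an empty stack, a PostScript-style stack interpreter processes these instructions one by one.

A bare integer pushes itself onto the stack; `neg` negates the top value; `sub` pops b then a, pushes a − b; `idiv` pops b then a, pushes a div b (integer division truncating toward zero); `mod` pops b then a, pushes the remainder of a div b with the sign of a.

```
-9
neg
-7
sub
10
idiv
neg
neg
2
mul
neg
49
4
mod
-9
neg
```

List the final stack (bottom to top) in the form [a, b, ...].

[-2, 1, 9]

-9   → [-9]
neg  → [9]
-7   → [9, -7]
sub  → [16]
10   → [16, 10]
idiv → [1]
neg  → [-1]
neg  → [1]
2    → [1, 2]
mul  → [2]
neg  → [-2]
49   → [-2, 49]
4    → [-2, 49, 4]
mod  → [-2, 1]
-9   → [-2, 1, -9]
neg  → [-2, 1, 9]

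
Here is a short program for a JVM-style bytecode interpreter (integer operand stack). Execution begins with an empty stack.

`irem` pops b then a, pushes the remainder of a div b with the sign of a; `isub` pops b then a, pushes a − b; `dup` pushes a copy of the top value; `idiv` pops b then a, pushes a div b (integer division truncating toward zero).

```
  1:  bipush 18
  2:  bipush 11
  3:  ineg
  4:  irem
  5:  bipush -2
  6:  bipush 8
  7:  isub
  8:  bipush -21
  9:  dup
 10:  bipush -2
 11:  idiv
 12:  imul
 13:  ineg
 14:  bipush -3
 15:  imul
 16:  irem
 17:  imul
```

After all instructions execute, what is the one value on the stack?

-70

bipush 18  : 18
bipush 11  : 18 11
ineg       : 18 -11
irem       : 7
bipush -2  : 7 -2
bipush 8   : 7 -2 8
isub       : 7 -10
bipush -21 : 7 -10 -21
dup        : 7 -10 -21 -21
bipush -2  : 7 -10 -21 -21 -2
idiv       : 7 -10 -21 10
imul       : 7 -10 -210
ineg       : 7 -10 210
bipush -3  : 7 -10 210 -3
imul       : 7 -10 -630
irem       : 7 -10
imul       : -70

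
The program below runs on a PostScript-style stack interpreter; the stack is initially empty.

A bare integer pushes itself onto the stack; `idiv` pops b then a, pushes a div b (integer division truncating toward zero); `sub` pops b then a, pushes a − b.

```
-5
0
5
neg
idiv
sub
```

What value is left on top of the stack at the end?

-5   : [-5]
0    : [-5, 0]
5    : [-5, 0, 5]
neg  : [-5, 0, -5]
idiv : [-5, 0]
sub  : [-5]

-5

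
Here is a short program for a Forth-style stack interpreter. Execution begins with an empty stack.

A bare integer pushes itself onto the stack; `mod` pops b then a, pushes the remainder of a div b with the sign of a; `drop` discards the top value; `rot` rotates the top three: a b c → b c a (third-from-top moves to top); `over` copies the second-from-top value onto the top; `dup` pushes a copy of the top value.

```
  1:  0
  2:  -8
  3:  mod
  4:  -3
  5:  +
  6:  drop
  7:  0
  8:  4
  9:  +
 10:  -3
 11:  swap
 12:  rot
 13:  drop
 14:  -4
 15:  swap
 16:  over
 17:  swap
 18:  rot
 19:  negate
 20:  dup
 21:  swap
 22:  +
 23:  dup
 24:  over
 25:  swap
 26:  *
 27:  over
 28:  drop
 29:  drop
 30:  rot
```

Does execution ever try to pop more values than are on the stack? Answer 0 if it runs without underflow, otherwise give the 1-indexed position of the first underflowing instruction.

0    → 0
-8   → 0 -8
mod  → 0
-3   → 0 -3
+    → -3
drop → (empty)
0    → 0
4    → 0 4
+    → 4
-3   → 4 -3
swap → -3 4
rot  — needs 3 operands, stack has 2 → underflow

12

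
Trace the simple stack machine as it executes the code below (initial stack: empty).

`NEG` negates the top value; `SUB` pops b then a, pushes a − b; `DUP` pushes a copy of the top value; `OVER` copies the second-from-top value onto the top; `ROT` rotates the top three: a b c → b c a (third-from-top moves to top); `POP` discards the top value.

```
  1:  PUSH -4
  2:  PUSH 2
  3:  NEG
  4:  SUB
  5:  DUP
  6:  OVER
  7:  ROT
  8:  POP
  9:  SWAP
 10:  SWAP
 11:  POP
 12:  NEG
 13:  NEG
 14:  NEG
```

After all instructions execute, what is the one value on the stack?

2

PUSH -4  -4
PUSH 2   -4 2
NEG      -4 -2
SUB      -2
DUP      -2 -2
OVER     -2 -2 -2
ROT      -2 -2 -2
POP      -2 -2
SWAP     -2 -2
SWAP     -2 -2
POP      -2
NEG      2
NEG      -2
NEG      2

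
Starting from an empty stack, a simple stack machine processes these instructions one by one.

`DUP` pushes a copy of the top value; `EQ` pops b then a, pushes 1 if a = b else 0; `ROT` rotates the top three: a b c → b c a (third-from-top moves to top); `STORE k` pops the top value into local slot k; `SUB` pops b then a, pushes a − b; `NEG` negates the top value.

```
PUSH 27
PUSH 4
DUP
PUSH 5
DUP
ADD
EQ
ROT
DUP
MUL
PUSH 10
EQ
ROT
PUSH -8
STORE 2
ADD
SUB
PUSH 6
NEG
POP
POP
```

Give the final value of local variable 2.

PUSH 27 → 27
PUSH 4  → 27 4
DUP     → 27 4 4
PUSH 5  → 27 4 4 5
DUP     → 27 4 4 5 5
ADD     → 27 4 4 10
EQ      → 27 4 0
ROT     → 4 0 27
DUP     → 4 0 27 27
MUL     → 4 0 729
PUSH 10 → 4 0 729 10
EQ      → 4 0 0
ROT     → 0 0 4
PUSH -8 → 0 0 4 -8
STORE 2 → 0 0 4
ADD     → 0 4
SUB     → -4
PUSH 6  → -4 6
NEG     → -4 -6
POP     → -4
POP     → (empty)

-8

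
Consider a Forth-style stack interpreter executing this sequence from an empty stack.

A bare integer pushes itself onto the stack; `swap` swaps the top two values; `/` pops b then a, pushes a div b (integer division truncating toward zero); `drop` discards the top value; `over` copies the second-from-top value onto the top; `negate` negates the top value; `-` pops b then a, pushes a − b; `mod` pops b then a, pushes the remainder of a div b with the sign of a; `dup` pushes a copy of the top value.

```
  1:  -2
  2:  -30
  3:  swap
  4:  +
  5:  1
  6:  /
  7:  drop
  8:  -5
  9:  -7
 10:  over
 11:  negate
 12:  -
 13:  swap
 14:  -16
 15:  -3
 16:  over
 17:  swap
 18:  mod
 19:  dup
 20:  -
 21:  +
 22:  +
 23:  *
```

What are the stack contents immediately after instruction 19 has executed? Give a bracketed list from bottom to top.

[-12, -5, -16, -1, -1]

-2     : -2
-30    : -2 -30
swap   : -30 -2
+      : -32
1      : -32 1
/      : -32
drop   : (empty)
-5     : -5
-7     : -5 -7
over   : -5 -7 -5
negate : -5 -7 5
-      : -5 -12
swap   : -12 -5
-16    : -12 -5 -16
-3     : -12 -5 -16 -3
over   : -12 -5 -16 -3 -16
swap   : -12 -5 -16 -16 -3
mod    : -12 -5 -16 -1
dup    : -12 -5 -16 -1 -1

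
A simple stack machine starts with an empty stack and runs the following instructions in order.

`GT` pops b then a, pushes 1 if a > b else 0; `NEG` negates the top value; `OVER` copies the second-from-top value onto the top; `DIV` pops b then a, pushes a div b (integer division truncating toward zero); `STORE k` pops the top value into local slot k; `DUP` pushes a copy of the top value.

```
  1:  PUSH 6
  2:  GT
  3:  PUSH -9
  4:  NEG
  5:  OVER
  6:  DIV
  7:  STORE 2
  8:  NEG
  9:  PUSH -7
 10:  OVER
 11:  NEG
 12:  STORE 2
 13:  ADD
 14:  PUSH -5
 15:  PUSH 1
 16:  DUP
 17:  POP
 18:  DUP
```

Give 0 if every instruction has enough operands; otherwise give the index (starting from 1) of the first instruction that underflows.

PUSH 6 → [6]
GT  — needs 2 operands, stack has 1 → underflow

2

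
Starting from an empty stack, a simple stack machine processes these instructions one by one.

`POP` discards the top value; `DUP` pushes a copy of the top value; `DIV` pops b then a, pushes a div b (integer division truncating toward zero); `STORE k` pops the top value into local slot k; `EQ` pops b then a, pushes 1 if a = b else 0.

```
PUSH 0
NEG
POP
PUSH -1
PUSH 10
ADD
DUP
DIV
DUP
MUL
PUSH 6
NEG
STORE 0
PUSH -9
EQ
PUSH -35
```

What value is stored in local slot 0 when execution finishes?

PUSH 0   : [0]
NEG      : [0]
POP      : []
PUSH -1  : [-1]
PUSH 10  : [-1, 10]
ADD      : [9]
DUP      : [9, 9]
DIV      : [1]
DUP      : [1, 1]
MUL      : [1]
PUSH 6   : [1, 6]
NEG      : [1, -6]
STORE 0  : [1]
PUSH -9  : [1, -9]
EQ       : [0]
PUSH -35 : [0, -35]

-6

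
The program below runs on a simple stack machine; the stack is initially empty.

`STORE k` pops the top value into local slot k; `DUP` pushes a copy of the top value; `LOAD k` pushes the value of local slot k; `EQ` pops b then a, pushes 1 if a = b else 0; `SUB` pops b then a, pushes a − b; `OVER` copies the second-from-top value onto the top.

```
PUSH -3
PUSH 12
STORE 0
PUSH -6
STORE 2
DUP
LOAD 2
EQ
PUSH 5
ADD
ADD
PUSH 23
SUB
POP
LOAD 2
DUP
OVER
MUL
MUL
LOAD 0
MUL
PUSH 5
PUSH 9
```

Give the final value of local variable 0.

12

PUSH -3 -> [-3]
PUSH 12 -> [-3, 12]
STORE 0 -> [-3]
PUSH -6 -> [-3, -6]
STORE 2 -> [-3]
DUP     -> [-3, -3]
LOAD 2  -> [-3, -3, -6]
EQ      -> [-3, 0]
PUSH 5  -> [-3, 0, 5]
ADD     -> [-3, 5]
ADD     -> [2]
PUSH 23 -> [2, 23]
SUB     -> [-21]
POP     -> []
LOAD 2  -> [-6]
DUP     -> [-6, -6]
OVER    -> [-6, -6, -6]
MUL     -> [-6, 36]
MUL     -> [-216]
LOAD 0  -> [-216, 12]
MUL     -> [-2592]
PUSH 5  -> [-2592, 5]
PUSH 9  -> [-2592, 5, 9]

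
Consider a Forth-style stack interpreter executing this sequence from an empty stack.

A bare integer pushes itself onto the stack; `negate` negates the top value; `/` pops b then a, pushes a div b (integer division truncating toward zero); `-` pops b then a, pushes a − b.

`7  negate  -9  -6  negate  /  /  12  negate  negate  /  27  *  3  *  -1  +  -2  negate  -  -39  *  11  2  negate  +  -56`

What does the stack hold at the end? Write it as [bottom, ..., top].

7       7
negate  -7
-9      -7 -9
-6      -7 -9 -6
negate  -7 -9 6
/       -7 -1
/       7
12      7 12
negate  7 -12
negate  7 12
/       0
27      0 27
*       0
3       0 3
*       0
-1      0 -1
+       -1
-2      -1 -2
negate  -1 2
-       -3
-39     -3 -39
*       117
11      117 11
2       117 11 2
negate  117 11 -2
+       117 9
-56     117 9 -56

[117, 9, -56]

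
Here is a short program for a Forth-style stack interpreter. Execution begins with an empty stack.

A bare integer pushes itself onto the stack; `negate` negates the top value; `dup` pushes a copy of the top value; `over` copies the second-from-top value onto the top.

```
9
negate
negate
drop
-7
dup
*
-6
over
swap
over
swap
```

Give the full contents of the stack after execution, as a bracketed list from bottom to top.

[49, 49, 49, -6]

9      → 9
negate → -9
negate → 9
drop   → (empty)
-7     → -7
dup    → -7 -7
*      → 49
-6     → 49 -6
over   → 49 -6 49
swap   → 49 49 -6
over   → 49 49 -6 49
swap   → 49 49 49 -6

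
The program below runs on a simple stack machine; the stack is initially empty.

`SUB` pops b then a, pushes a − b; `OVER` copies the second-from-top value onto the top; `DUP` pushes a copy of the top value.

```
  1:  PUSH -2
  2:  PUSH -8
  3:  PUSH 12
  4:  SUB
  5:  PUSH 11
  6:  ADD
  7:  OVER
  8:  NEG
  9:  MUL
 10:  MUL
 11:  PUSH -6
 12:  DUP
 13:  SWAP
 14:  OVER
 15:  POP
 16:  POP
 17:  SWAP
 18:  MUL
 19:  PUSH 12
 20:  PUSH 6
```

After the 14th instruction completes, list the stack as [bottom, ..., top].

[36, -6, -6, -6]

PUSH -2 : [-2]
PUSH -8 : [-2, -8]
PUSH 12 : [-2, -8, 12]
SUB     : [-2, -20]
PUSH 11 : [-2, -20, 11]
ADD     : [-2, -9]
OVER    : [-2, -9, -2]
NEG     : [-2, -9, 2]
MUL     : [-2, -18]
MUL     : [36]
PUSH -6 : [36, -6]
DUP     : [36, -6, -6]
SWAP    : [36, -6, -6]
OVER    : [36, -6, -6, -6]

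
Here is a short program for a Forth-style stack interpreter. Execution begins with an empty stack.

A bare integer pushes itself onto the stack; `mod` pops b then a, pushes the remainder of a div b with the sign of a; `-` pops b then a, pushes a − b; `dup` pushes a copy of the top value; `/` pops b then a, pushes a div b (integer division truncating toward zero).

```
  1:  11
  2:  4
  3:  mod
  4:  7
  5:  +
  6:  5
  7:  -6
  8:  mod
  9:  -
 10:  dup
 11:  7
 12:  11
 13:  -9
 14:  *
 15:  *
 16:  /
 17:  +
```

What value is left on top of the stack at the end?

11  : 11
4   : 11 4
mod : 3
7   : 3 7
+   : 10
5   : 10 5
-6  : 10 5 -6
mod : 10 5
-   : 5
dup : 5 5
7   : 5 5 7
11  : 5 5 7 11
-9  : 5 5 7 11 -9
*   : 5 5 7 -99
*   : 5 5 -693
/   : 5 0
+   : 5

5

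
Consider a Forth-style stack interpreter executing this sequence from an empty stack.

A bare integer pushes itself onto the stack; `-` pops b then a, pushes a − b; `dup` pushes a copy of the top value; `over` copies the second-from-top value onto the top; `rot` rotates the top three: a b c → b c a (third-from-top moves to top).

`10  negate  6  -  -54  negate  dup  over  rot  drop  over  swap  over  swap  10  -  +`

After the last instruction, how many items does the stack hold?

10     -> [10]
negate -> [-10]
6      -> [-10, 6]
-      -> [-16]
-54    -> [-16, -54]
negate -> [-16, 54]
dup    -> [-16, 54, 54]
over   -> [-16, 54, 54, 54]
rot    -> [-16, 54, 54, 54]
drop   -> [-16, 54, 54]
over   -> [-16, 54, 54, 54]
swap   -> [-16, 54, 54, 54]
over   -> [-16, 54, 54, 54, 54]
swap   -> [-16, 54, 54, 54, 54]
10     -> [-16, 54, 54, 54, 54, 10]
-      -> [-16, 54, 54, 54, 44]
+      -> [-16, 54, 54, 98]

4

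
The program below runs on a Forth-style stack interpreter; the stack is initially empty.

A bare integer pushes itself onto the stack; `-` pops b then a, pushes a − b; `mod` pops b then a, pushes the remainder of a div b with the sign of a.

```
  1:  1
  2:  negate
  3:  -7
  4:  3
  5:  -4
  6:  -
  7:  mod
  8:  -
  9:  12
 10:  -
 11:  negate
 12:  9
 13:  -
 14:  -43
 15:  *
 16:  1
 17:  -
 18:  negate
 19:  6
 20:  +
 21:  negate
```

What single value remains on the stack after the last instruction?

1      → [1]
negate → [-1]
-7     → [-1, -7]
3      → [-1, -7, 3]
-4     → [-1, -7, 3, -4]
-      → [-1, -7, 7]
mod    → [-1, 0]
-      → [-1]
12     → [-1, 12]
-      → [-13]
negate → [13]
9      → [13, 9]
-      → [4]
-43    → [4, -43]
*      → [-172]
1      → [-172, 1]
-      → [-173]
negate → [173]
6      → [173, 6]
+      → [179]
negate → [-179]

-179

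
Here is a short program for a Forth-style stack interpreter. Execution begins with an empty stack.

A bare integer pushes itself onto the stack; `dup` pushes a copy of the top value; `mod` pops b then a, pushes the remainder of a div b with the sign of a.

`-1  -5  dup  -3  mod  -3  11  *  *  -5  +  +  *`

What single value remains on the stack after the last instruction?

-56

-1   -1
-5   -1 -5
dup  -1 -5 -5
-3   -1 -5 -5 -3
mod  -1 -5 -2
-3   -1 -5 -2 -3
11   -1 -5 -2 -3 11
*    -1 -5 -2 -33
*    -1 -5 66
-5   -1 -5 66 -5
+    -1 -5 61
+    -1 56
*    -56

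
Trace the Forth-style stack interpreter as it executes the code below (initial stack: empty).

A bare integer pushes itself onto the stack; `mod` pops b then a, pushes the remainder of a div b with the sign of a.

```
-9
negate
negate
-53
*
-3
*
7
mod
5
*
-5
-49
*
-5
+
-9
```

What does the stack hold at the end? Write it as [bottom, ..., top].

[-15, 240, -9]

-9     : [-9]
negate : [9]
negate : [-9]
-53    : [-9, -53]
*      : [477]
-3     : [477, -3]
*      : [-1431]
7      : [-1431, 7]
mod    : [-3]
5      : [-3, 5]
*      : [-15]
-5     : [-15, -5]
-49    : [-15, -5, -49]
*      : [-15, 245]
-5     : [-15, 245, -5]
+      : [-15, 240]
-9     : [-15, 240, -9]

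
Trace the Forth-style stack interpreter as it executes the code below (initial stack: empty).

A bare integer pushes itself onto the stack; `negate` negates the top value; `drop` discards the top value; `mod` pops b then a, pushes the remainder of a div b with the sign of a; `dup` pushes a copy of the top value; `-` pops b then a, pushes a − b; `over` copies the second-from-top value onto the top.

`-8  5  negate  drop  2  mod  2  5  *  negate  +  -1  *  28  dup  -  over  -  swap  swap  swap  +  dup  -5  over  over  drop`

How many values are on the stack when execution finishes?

4

-8      [-8]
5       [-8, 5]
negate  [-8, -5]
drop    [-8]
2       [-8, 2]
mod     [0]
2       [0, 2]
5       [0, 2, 5]
*       [0, 10]
negate  [0, -10]
+       [-10]
-1      [-10, -1]
*       [10]
28      [10, 28]
dup     [10, 28, 28]
-       [10, 0]
over    [10, 0, 10]
-       [10, -10]
swap    [-10, 10]
swap    [10, -10]
swap    [-10, 10]
+       [0]
dup     [0, 0]
-5      [0, 0, -5]
over    [0, 0, -5, 0]
over    [0, 0, -5, 0, -5]
drop    [0, 0, -5, 0]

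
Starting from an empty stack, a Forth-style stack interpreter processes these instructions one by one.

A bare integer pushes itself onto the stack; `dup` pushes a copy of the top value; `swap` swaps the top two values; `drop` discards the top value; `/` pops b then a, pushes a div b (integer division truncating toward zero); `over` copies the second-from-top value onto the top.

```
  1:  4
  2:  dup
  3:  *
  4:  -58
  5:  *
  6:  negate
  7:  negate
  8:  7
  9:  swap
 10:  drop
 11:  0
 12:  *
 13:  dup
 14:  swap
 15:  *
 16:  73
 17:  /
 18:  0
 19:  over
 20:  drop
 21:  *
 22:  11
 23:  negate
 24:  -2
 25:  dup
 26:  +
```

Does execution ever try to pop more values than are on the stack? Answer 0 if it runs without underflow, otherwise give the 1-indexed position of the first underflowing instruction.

4      -> [4]
dup    -> [4, 4]
*      -> [16]
-58    -> [16, -58]
*      -> [-928]
negate -> [928]
negate -> [-928]
7      -> [-928, 7]
swap   -> [7, -928]
drop   -> [7]
0      -> [7, 0]
*      -> [0]
dup    -> [0, 0]
swap   -> [0, 0]
*      -> [0]
73     -> [0, 73]
/      -> [0]
0      -> [0, 0]
over   -> [0, 0, 0]
drop   -> [0, 0]
*      -> [0]
11     -> [0, 11]
negate -> [0, -11]
-2     -> [0, -11, -2]
dup    -> [0, -11, -2, -2]
+      -> [0, -11, -4]

0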